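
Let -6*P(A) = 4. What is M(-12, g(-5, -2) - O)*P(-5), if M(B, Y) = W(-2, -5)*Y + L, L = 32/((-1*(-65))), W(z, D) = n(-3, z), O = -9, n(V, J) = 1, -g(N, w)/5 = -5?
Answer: -4484/195 ≈ -22.995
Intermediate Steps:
g(N, w) = 25 (g(N, w) = -5*(-5) = 25)
W(z, D) = 1
P(A) = -⅔ (P(A) = -⅙*4 = -⅔)
L = 32/65 ≈ 0.49231
M(B, Y) = 32/65 + Y (M(B, Y) = 1*Y + 32/65 = Y + 32/65 = 32/65 + Y)
M(-12, g(-5, -2) - O)*P(-5) = (32/65 + (25 - 1*(-9)))*(-⅔) = (32/65 + (25 + 9))*(-⅔) = (32/65 + 34)*(-⅔) = (2242/65)*(-⅔) = -4484/195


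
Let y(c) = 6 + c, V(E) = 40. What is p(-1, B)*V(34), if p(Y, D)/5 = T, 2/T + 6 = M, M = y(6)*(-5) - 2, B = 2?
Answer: -100/17 ≈ -5.8824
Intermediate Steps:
M = -62 (M = (6 + 6)*(-5) - 2 = 12*(-5) - 2 = -60 - 2 = -62)
T = -1/34 (T = 2/(-6 - 62) = 2/(-68) = 2*(-1/68) = -1/34 ≈ -0.029412)
p(Y, D) = -5/34 (p(Y, D) = 5*(-1/34) = -5/34)
p(-1, B)*V(34) = -5/34*40 = -100/17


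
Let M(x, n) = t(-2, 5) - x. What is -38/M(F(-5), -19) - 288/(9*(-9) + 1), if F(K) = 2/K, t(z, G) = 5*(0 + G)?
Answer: 1336/635 ≈ 2.1039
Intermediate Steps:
t(z, G) = 5*G
M(x, n) = 25 - x (M(x, n) = 5*5 - x = 25 - x)
-38/M(F(-5), -19) - 288/(9*(-9) + 1) = -38/(25 - 2/(-5)) - 288/(9*(-9) + 1) = -38/(25 - 2*(-1)/5) - 288/(-81 + 1) = -38/(25 - 1*(-⅖)) - 288/(-80) = -38/(25 + ⅖) - 288*(-1/80) = -38/127/5 + 18/5 = -38*5/127 + 18/5 = -190/127 + 18/5 = 1336/635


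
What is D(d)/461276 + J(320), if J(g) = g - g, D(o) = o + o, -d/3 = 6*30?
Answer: -270/115319 ≈ -0.0023413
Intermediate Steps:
d = -540 (d = -18*30 = -3*180 = -540)
D(o) = 2*o
J(g) = 0
D(d)/461276 + J(320) = (2*(-540))/461276 + 0 = -1080*1/461276 + 0 = -270/115319 + 0 = -270/115319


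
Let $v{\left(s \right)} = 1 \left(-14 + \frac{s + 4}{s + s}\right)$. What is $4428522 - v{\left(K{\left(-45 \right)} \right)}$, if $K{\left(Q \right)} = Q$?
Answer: $\frac{398568199}{90} \approx 4.4285 \cdot 10^{6}$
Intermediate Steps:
$v{\left(s \right)} = -14 + \frac{4 + s}{2 s}$ ($v{\left(s \right)} = 1 \left(-14 + \frac{4 + s}{2 s}\right) = -14 + \frac{4 + s}{2 s}$)
$4428522 - v{\left(K{\left(-45 \right)} \right)} = 4428522 - \left(- \frac{27}{2} + \frac{2}{-45}\right) = 4428522 - \left(- \frac{27}{2} + 2 \left(- \frac{1}{45}\right)\right) = 4428522 - \left(- \frac{27}{2} - \frac{2}{45}\right) = 4428522 - - \frac{1219}{90} = 4428522 + \frac{1219}{90} = \frac{398568199}{90}$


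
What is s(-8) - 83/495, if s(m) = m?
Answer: -4043/495 ≈ -8.1677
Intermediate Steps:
s(-8) - 83/495 = -8 - 83/495 = -4043/495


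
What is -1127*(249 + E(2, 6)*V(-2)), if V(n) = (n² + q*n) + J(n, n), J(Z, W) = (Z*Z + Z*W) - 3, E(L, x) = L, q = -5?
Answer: -323449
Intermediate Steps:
J(Z, W) = -3 + Z² + W*Z (J(Z, W) = (Z² + W*Z) - 3 = -3 + Z² + W*Z)
V(n) = -3 - 5*n + 3*n² (V(n) = (n² - 5*n) + (-3 + n² + n*n) = (n² - 5*n) + (-3 + n² + n²) = (n² - 5*n) + (-3 + 2*n²) = -3 - 5*n + 3*n²)
-1127*(249 + E(2, 6)*V(-2)) = -1127*(249 + 2*(-3 - 5*(-2) + 3*(-2)²)) = -1127*(249 + 2*(-3 + 10 + 3*4)) = -1127*(249 + 2*(-3 + 10 + 12)) = -1127*(249 + 2*19) = -1127*(249 + 38) = -1127*287 = -323449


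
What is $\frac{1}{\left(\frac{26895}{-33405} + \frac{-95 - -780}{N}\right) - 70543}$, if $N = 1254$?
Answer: $- \frac{2792658}{197003196221} \approx -1.4176 \cdot 10^{-5}$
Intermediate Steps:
$\frac{1}{\left(\frac{26895}{-33405} + \frac{-95 - -780}{N}\right) - 70543} = \frac{1}{\left(\frac{26895}{-33405} + \frac{-95 - -780}{1254}\right) - 70543} = \frac{1}{\left(26895 \left(- \frac{1}{33405}\right) + \left(-95 + 780\right) \frac{1}{1254}\right) - 70543} = \frac{1}{\left(- \frac{1793}{2227} + 685 \cdot \frac{1}{1254}\right) - 70543} = \frac{1}{\left(- \frac{1793}{2227} + \frac{685}{1254}\right) - 70543} = \frac{1}{- \frac{722927}{2792658} - 70543} = \frac{1}{- \frac{197003196221}{2792658}} = - \frac{2792658}{197003196221}$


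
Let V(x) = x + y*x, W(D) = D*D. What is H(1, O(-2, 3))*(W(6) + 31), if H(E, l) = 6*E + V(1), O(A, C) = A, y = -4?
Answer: 201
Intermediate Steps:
W(D) = D**2
V(x) = -3*x (V(x) = x - 4*x = -3*x)
H(E, l) = -3 + 6*E (H(E, l) = 6*E - 3*1 = 6*E - 3 = -3 + 6*E)
H(1, O(-2, 3))*(W(6) + 31) = (-3 + 6*1)*(6**2 + 31) = (-3 + 6)*(36 + 31) = 3*67 = 201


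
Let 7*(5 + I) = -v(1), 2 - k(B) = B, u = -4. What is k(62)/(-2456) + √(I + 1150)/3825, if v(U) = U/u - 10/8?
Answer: 15/614 + √224462/53550 ≈ 0.033277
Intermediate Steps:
k(B) = 2 - B
v(U) = -5/4 - U/4 (v(U) = U/(-4) - 10/8 = U*(-¼) - 10*⅛ = -U/4 - 5/4 = -5/4 - U/4)
I = -67/14 (I = -5 + (-(-5/4 - ¼*1))/7 = -5 + (-(-5/4 - ¼))/7 = -5 + (-1*(-3/2))/7 = -5 + (⅐)*(3/2) = -5 + 3/14 = -67/14 ≈ -4.7857)
k(62)/(-2456) + √(I + 1150)/3825 = (2 - 1*62)/(-2456) + √(-67/14 + 1150)/3825 = (2 - 62)*(-1/2456) + √(16033/14)*(1/3825) = -60*(-1/2456) + (√224462/14)*(1/3825) = 15/614 + √224462/53550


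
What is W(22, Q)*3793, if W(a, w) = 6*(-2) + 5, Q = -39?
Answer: -26551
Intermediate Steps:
W(a, w) = -7 (W(a, w) = -12 + 5 = -7)
W(22, Q)*3793 = -7*3793 = -26551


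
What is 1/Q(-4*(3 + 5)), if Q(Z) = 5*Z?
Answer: -1/160 ≈ -0.0062500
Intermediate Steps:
1/Q(-4*(3 + 5)) = 1/(5*(-4*(3 + 5))) = 1/(5*(-4*8)) = 1/(5*(-32)) = 1/(-160) = -1/160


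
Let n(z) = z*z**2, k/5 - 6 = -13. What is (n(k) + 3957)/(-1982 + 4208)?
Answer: -19459/1113 ≈ -17.483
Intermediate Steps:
k = -35 (k = 30 + 5*(-13) = 30 - 65 = -35)
n(z) = z**3
(n(k) + 3957)/(-1982 + 4208) = ((-35)**3 + 3957)/(-1982 + 4208) = (-42875 + 3957)/2226 = -38918*1/2226 = -19459/1113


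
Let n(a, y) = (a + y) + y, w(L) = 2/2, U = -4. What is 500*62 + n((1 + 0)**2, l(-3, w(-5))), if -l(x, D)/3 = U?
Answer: 31025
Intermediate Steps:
w(L) = 1 (w(L) = 2*(1/2) = 1)
l(x, D) = 12 (l(x, D) = -3*(-4) = 12)
n(a, y) = a + 2*y
500*62 + n((1 + 0)**2, l(-3, w(-5))) = 500*62 + ((1 + 0)**2 + 2*12) = 31000 + (1**2 + 24) = 31000 + (1 + 24) = 31000 + 25 = 31025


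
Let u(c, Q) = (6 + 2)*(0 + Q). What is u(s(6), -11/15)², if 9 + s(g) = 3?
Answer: 7744/225 ≈ 34.418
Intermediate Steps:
s(g) = -6 (s(g) = -9 + 3 = -6)
u(c, Q) = 8*Q
u(s(6), -11/15)² = (8*(-11/15))² = (-88/15)² = 7744/225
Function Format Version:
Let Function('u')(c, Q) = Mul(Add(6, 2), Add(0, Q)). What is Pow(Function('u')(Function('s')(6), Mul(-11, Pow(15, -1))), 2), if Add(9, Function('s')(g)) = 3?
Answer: Rational(7744, 225) ≈ 34.418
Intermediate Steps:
Function('s')(g) = -6 (Function('s')(g) = Add(-9, 3) = -6)
Function('u')(c, Q) = Mul(8, Q)
Pow(Function('u')(Function('s')(6), Mul(-11, Pow(15, -1))), 2) = Pow(Mul(8, Mul(-11, Pow(15, -1))), 2) = Pow(Mul(8, Mul(-11, Rational(1, 15))), 2) = Pow(Mul(8, Rational(-11, 15)), 2) = Pow(Rational(-88, 15), 2) = Rational(7744, 225)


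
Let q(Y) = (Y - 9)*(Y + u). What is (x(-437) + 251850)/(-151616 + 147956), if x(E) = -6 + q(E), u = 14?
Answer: -73417/610 ≈ -120.36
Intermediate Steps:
q(Y) = (-9 + Y)*(14 + Y) (q(Y) = (Y - 9)*(Y + 14) = (-9 + Y)*(14 + Y))
x(E) = -132 + E**2 + 5*E (x(E) = -6 + (-126 + E**2 + 5*E) = -132 + E**2 + 5*E)
(x(-437) + 251850)/(-151616 + 147956) = ((-132 + (-437)**2 + 5*(-437)) + 251850)/(-151616 + 147956) = ((-132 + 190969 - 2185) + 251850)/(-3660) = (188652 + 251850)*(-1/3660) = 440502*(-1/3660) = -73417/610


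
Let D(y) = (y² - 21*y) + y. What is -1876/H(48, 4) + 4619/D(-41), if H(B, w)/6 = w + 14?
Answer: -1048256/67527 ≈ -15.524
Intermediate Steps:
H(B, w) = 84 + 6*w (H(B, w) = 6*(w + 14) = 6*(14 + w) = 84 + 6*w)
D(y) = y² - 20*y
-1876/H(48, 4) + 4619/D(-41) = -1876/(84 + 6*4) + 4619/((-41*(-20 - 41))) = -1876/(84 + 24) + 4619/((-41*(-61))) = -1876/108 + 4619/2501 = -1876*1/108 + 4619*(1/2501) = -469/27 + 4619/2501 = -1048256/67527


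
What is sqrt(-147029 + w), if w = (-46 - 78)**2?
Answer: I*sqrt(131653) ≈ 362.84*I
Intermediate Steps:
w = 15376 (w = (-124)**2 = 15376)
sqrt(-147029 + w) = sqrt(-147029 + 15376) = sqrt(-131653) = I*sqrt(131653)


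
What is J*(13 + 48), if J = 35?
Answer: 2135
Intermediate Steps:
J*(13 + 48) = 35*(13 + 48) = 35*61 = 2135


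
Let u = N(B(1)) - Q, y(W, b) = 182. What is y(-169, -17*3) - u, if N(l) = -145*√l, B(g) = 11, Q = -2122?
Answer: -1940 + 145*√11 ≈ -1459.1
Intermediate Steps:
u = 2122 - 145*√11 (u = -145*√11 - 1*(-2122) = -145*√11 + 2122 = 2122 - 145*√11 ≈ 1641.1)
y(-169, -17*3) - u = 182 - (2122 - 145*√11) = 182 + (-2122 + 145*√11) = -1940 + 145*√11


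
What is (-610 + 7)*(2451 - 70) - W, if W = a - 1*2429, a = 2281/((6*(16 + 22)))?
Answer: -326797873/228 ≈ -1.4333e+6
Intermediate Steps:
a = 2281/228 (a = 2281/((6*38)) = 2281/228 ≈ 10.004)
W = -551531/228 (W = 2281/228 - 1*2429 = 2281/228 - 2429 = -551531/228 ≈ -2419.0)
(-610 + 7)*(2451 - 70) - W = (-610 + 7)*(2451 - 70) - 1*(-551531/228) = -603*2381 + 551531/228 = -1435743 + 551531/228 = -326797873/228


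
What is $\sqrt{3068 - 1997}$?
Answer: $3 \sqrt{119} \approx 32.726$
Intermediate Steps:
$\sqrt{3068 - 1997} = \sqrt{1071} = 3 \sqrt{119}$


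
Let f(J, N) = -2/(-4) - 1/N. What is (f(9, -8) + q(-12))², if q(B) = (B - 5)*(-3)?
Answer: 170569/64 ≈ 2665.1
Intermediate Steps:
f(J, N) = ½ - 1/N (f(J, N) = -2*(-¼) - 1/N = ½ - 1/N)
q(B) = 15 - 3*B (q(B) = (-5 + B)*(-3) = 15 - 3*B)
(f(9, -8) + q(-12))² = ((½)*(-2 - 8)/(-8) + (15 - 3*(-12)))² = ((½)*(-⅛)*(-10) + (15 + 36))² = (5/8 + 51)² = (413/8)² = 170569/64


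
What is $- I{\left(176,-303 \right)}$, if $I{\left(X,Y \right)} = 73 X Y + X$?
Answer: $3892768$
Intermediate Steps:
$I{\left(X,Y \right)} = X + 73 X Y$ ($I{\left(X,Y \right)} = 73 X Y + X = X + 73 X Y$)
$- I{\left(176,-303 \right)} = - 176 \left(1 + 73 \left(-303\right)\right) = - 176 \left(1 - 22119\right) = - 176 \left(-22118\right) = \left(-1\right) \left(-3892768\right) = 3892768$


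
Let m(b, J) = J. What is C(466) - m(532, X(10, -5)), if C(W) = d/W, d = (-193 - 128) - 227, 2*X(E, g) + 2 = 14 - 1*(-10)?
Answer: -2837/233 ≈ -12.176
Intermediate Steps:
X(E, g) = 11 (X(E, g) = -1 + (14 - 1*(-10))/2 = -1 + (14 + 10)/2 = -1 + (½)*24 = -1 + 12 = 11)
d = -548 (d = -321 - 227 = -548)
C(W) = -548/W
C(466) - m(532, X(10, -5)) = -548/466 - 1*11 = -548*1/466 - 11 = -274/233 - 11 = -2837/233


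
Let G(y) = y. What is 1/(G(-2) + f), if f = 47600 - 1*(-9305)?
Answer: 1/56903 ≈ 1.7574e-5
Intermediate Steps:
f = 56905 (f = 47600 + 9305 = 56905)
1/(G(-2) + f) = 1/(-2 + 56905) = 1/56903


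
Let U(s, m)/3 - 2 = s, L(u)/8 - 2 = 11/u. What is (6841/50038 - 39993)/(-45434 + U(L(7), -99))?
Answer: 14008140251/15881861048 ≈ 0.88202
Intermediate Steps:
L(u) = 16 + 88/u (L(u) = 16 + 8*(11/u) = 16 + 88/u)
U(s, m) = 6 + 3*s
(6841/50038 - 39993)/(-45434 + U(L(7), -99)) = (6841/50038 - 39993)/(-45434 + (6 + 3*(16 + 88/7))) = -2001162893/(50038*(-45434 + (6 + 3*(200/7)))) = -2001162893/(50038*(-45434 + (6 + 600/7))) = -2001162893/(50038*(-45434 + 642/7)) = -2001162893/(50038*(-317396/7)) = -2001162893/50038*(-7/317396) = 14008140251/15881861048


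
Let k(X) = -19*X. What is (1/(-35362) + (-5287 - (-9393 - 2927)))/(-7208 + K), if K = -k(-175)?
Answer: -82900315/124155982 ≈ -0.66771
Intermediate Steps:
K = -3325 (K = -(-19)*(-175) = -1*3325 = -3325)
(1/(-35362) + (-5287 - (-9393 - 2927)))/(-7208 + K) = (1/(-35362) + (-5287 - (-9393 - 2927)))/(-7208 - 3325) = (-1/35362 + (-5287 - 1*(-12320)))/(-10533) = (-1/35362 + (-5287 + 12320))*(-1/10533) = (-1/35362 + 7033)*(-1/10533) = (248700945/35362)*(-1/10533) = -82900315/124155982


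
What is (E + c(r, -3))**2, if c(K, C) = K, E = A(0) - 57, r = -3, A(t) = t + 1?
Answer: 3481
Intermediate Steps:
A(t) = 1 + t
E = -56 (E = (1 + 0) - 57 = 1 - 57 = -56)
(E + c(r, -3))**2 = (-56 - 3)**2 = (-59)**2 = 3481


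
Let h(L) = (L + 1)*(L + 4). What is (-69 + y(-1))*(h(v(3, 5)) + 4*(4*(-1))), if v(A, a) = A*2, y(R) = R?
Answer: -3780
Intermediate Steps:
v(A, a) = 2*A
h(L) = (1 + L)*(4 + L)
(-69 + y(-1))*(h(v(3, 5)) + 4*(4*(-1))) = (-69 - 1)*((4 + (2*3)**2 + 5*(2*3)) + 4*(4*(-1))) = -70*((4 + 6**2 + 5*6) + 4*(-4)) = -70*((4 + 36 + 30) - 16) = -70*(70 - 16) = -70*54 = -3780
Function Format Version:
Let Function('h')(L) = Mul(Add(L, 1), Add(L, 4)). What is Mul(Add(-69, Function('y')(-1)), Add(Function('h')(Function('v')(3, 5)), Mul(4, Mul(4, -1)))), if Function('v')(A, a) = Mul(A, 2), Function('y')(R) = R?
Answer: -3780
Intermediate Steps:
Function('v')(A, a) = Mul(2, A)
Function('h')(L) = Mul(Add(1, L), Add(4, L))
Mul(Add(-69, Function('y')(-1)), Add(Function('h')(Function('v')(3, 5)), Mul(4, Mul(4, -1)))) = Mul(Add(-69, -1), Add(Add(4, Pow(Mul(2, 3), 2), Mul(5, Mul(2, 3))), Mul(4, Mul(4, -1)))) = Mul(-70, Add(Add(4, Pow(6, 2), Mul(5, 6)), Mul(4, -4))) = Mul(-70, Add(Add(4, 36, 30), -16)) = Mul(-70, Add(70, -16)) = Mul(-70, 54) = -3780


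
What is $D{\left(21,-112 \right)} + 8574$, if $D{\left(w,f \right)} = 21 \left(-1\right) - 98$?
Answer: $8455$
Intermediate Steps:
$D{\left(w,f \right)} = -119$ ($D{\left(w,f \right)} = -21 - 98 = -119$)
$D{\left(21,-112 \right)} + 8574 = -119 + 8574 = 8455$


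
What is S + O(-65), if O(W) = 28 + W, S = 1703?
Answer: 1666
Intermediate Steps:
S + O(-65) = 1703 + (28 - 65) = 1703 - 37 = 1666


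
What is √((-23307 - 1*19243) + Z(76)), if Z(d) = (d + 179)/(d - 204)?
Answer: I*√10893310/16 ≈ 206.28*I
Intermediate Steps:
Z(d) = (179 + d)/(-204 + d)
√((-23307 - 1*19243) + Z(76)) = √((-23307 - 1*19243) + (179 + 76)/(-204 + 76)) = √((-23307 - 19243) + 255/(-128)) = √(-42550 - 1/128*255) = √(-42550 - 255/128) = √(-5446655/128) = I*√10893310/16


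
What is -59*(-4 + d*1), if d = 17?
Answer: -767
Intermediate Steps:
-59*(-4 + d*1) = -59*(-4 + 17*1) = -59*(-4 + 17) = -59*13 = -767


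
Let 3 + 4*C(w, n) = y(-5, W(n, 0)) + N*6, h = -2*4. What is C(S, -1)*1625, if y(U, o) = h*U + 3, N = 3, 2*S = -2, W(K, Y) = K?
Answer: 47125/2 ≈ 23563.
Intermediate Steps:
h = -8 (h = -1*8 = -8)
S = -1 (S = (1/2)*(-2) = -1)
y(U, o) = 3 - 8*U (y(U, o) = -8*U + 3 = 3 - 8*U)
C(w, n) = 29/2 (C(w, n) = -3/4 + ((3 - 8*(-5)) + 3*6)/4 = -3/4 + ((3 + 40) + 18)/4 = -3/4 + (43 + 18)/4 = -3/4 + (1/4)*61 = -3/4 + 61/4 = 29/2)
C(S, -1)*1625 = (29/2)*1625 = 47125/2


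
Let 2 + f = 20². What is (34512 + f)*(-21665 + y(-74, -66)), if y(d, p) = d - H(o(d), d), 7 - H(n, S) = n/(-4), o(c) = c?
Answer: -758507025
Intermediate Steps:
H(n, S) = 7 + n/4 (H(n, S) = 7 - n/(-4) = 7 - n*(-1)/4 = 7 - (-1)*n/4 = 7 + n/4)
y(d, p) = -7 + 3*d/4 (y(d, p) = d - (7 + d/4) = d + (-7 - d/4) = -7 + 3*d/4)
f = 398 (f = -2 + 20² = -2 + 400 = 398)
(34512 + f)*(-21665 + y(-74, -66)) = (34512 + 398)*(-21665 + (-7 + (¾)*(-74))) = 34910*(-21665 + (-7 - 111/2)) = 34910*(-21665 - 125/2) = 34910*(-43455/2) = -758507025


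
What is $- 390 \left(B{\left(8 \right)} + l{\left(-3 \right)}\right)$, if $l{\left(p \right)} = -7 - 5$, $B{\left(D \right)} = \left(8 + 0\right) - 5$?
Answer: $3510$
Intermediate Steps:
$B{\left(D \right)} = 3$ ($B{\left(D \right)} = 8 - 5 = 3$)
$l{\left(p \right)} = -12$
$- 390 \left(B{\left(8 \right)} + l{\left(-3 \right)}\right) = - 390 \left(3 - 12\right) = \left(-390\right) \left(-9\right) = 3510$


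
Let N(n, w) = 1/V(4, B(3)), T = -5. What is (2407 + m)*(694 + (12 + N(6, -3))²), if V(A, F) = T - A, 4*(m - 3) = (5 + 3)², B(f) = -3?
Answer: 164150438/81 ≈ 2.0265e+6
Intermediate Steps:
m = 19 (m = 3 + (5 + 3)²/4 = 3 + (¼)*8² = 3 + (¼)*64 = 3 + 16 = 19)
V(A, F) = -5 - A
N(n, w) = -⅑ (N(n, w) = 1/(-5 - 1*4) = 1/(-5 - 4) = 1/(-9) = -⅑)
(2407 + m)*(694 + (12 + N(6, -3))²) = (2407 + 19)*(694 + (12 - ⅑)²) = 2426*(694 + (107/9)²) = 2426*(694 + 11449/81) = 2426*(67663/81) = 164150438/81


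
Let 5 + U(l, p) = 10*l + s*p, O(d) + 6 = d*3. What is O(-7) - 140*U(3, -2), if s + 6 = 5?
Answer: -3807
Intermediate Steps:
O(d) = -6 + 3*d (O(d) = -6 + d*3 = -6 + 3*d)
s = -1 (s = -6 + 5 = -1)
U(l, p) = -5 - p + 10*l (U(l, p) = -5 + (10*l - p) = -5 + (-p + 10*l) = -5 - p + 10*l)
O(-7) - 140*U(3, -2) = (-6 + 3*(-7)) - 140*(-5 - 1*(-2) + 10*3) = (-6 - 21) - 140*(-5 + 2 + 30) = -27 - 140*27 = -27 - 3780 = -3807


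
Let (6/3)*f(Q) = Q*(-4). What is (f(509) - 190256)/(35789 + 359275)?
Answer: -31879/65844 ≈ -0.48416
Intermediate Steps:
f(Q) = -2*Q (f(Q) = (Q*(-4))/2 = (-4*Q)/2 = -2*Q)
(f(509) - 190256)/(35789 + 359275) = (-2*509 - 190256)/(35789 + 359275) = (-1018 - 190256)/395064 = -191274*1/395064 = -31879/65844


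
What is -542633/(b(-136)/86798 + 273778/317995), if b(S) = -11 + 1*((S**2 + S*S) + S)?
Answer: -14977392507316330/35479908619 ≈ -4.2214e+5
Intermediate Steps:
b(S) = -11 + S + 2*S**2 (b(S) = -11 + 1*((S**2 + S**2) + S) = -11 + 1*(2*S**2 + S) = -11 + 1*(S + 2*S**2) = -11 + (S + 2*S**2) = -11 + S + 2*S**2)
-542633/(b(-136)/86798 + 273778/317995) = -542633/((-11 - 136 + 2*(-136)**2)/86798 + 273778/317995) = -542633/((-11 - 136 + 2*18496)*(1/86798) + 273778*(1/317995)) = -542633/((-11 - 136 + 36992)*(1/86798) + 273778/317995) = -542633/(36845*(1/86798) + 273778/317995) = -542633/(36845/86798 + 273778/317995) = -542633/35479908619/27601330010 = -542633*27601330010/35479908619 = -14977392507316330/35479908619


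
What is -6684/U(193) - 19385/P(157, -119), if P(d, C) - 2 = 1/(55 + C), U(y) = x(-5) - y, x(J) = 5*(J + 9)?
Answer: -213781852/21971 ≈ -9730.2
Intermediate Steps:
x(J) = 45 + 5*J (x(J) = 5*(9 + J) = 45 + 5*J)
U(y) = 20 - y (U(y) = (45 + 5*(-5)) - y = (45 - 25) - y = 20 - y)
P(d, C) = 2 + 1/(55 + C)
-6684/U(193) - 19385/P(157, -119) = -6684/(20 - 1*193) - 19385*(55 - 119)/(111 + 2*(-119)) = -6684/(20 - 193) - 19385*(-64/(111 - 238)) = -6684/(-173) - 19385/((-1/64*(-127))) = -6684*(-1/173) - 19385/127/64 = 6684/173 - 19385*64/127 = 6684/173 - 1240640/127 = -213781852/21971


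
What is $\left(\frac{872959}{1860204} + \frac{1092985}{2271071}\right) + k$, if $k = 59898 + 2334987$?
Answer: $\frac{10117567763929892369}{4224655358484} \approx 2.3949 \cdot 10^{6}$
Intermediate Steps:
$k = 2394885$
$\left(\frac{872959}{1860204} + \frac{1092985}{2271071}\right) + k = \left(\frac{872959}{1860204} + \frac{1092985}{2271071}\right) + 2394885 = \frac{4015726938029}{4224655358484} + 2394885 = \frac{10117567763929892369}{4224655358484}$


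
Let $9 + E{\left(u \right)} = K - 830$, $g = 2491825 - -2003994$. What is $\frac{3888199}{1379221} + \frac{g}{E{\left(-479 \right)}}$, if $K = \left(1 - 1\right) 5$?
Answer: $- \frac{6197465778038}{1157166419} \approx -5355.7$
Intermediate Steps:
$K = 0$ ($K = 0 \cdot 5 = 0$)
$g = 4495819$ ($g = 2491825 + 2003994 = 4495819$)
$E{\left(u \right)} = -839$ ($E{\left(u \right)} = -9 + \left(0 - 830\right) = -9 - 830 = -839$)
$\frac{3888199}{1379221} + \frac{g}{E{\left(-479 \right)}} = \frac{3888199}{1379221} + \frac{4495819}{-839} = 3888199 \cdot \frac{1}{1379221} + 4495819 \left(- \frac{1}{839}\right) = \frac{3888199}{1379221} - \frac{4495819}{839} = - \frac{6197465778038}{1157166419}$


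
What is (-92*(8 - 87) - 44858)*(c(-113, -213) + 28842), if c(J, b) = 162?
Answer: -1090260360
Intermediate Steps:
(-92*(8 - 87) - 44858)*(c(-113, -213) + 28842) = (-92*(8 - 87) - 44858)*(162 + 28842) = (-92*(-79) - 44858)*29004 = (7268 - 44858)*29004 = -37590*29004 = -1090260360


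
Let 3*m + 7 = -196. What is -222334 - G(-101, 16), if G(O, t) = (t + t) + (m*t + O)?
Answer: -663547/3 ≈ -2.2118e+5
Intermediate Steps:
m = -203/3 (m = -7/3 + (⅓)*(-196) = -7/3 - 196/3 = -203/3 ≈ -67.667)
G(O, t) = O - 197*t/3 (G(O, t) = (t + t) + (-203*t/3 + O) = 2*t + (O - 203*t/3) = O - 197*t/3)
-222334 - G(-101, 16) = -222334 - (-101 - 197/3*16) = -222334 - (-101 - 3152/3) = -222334 - 1*(-3455/3) = -222334 + 3455/3 = -663547/3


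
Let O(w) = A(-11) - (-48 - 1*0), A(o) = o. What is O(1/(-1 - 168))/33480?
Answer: 37/33480 ≈ 0.0011051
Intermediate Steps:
O(w) = 37 (O(w) = -11 - (-48 - 1*0) = -11 - (-48 + 0) = -11 - 1*(-48) = -11 + 48 = 37)
O(1/(-1 - 168))/33480 = 37/33480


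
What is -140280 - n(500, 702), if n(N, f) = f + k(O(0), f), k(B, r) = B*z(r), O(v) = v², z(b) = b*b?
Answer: -140982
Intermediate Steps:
z(b) = b²
k(B, r) = B*r²
n(N, f) = f (n(N, f) = f + 0²*f² = f + 0*f² = f + 0 = f)
-140280 - n(500, 702) = -140280 - 1*702 = -140280 - 702 = -140982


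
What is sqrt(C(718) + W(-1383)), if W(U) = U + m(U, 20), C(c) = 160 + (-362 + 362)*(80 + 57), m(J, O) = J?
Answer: I*sqrt(2606) ≈ 51.049*I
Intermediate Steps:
C(c) = 160 (C(c) = 160 + 0*137 = 160 + 0 = 160)
W(U) = 2*U (W(U) = U + U = 2*U)
sqrt(C(718) + W(-1383)) = sqrt(160 + 2*(-1383)) = sqrt(160 - 2766) = sqrt(-2606) = I*sqrt(2606)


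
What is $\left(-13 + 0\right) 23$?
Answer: $-299$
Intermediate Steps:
$\left(-13 + 0\right) 23 = \left(-13\right) 23 = -299$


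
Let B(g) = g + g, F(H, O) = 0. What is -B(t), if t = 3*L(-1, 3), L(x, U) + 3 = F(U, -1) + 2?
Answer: 6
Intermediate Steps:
L(x, U) = -1 (L(x, U) = -3 + (0 + 2) = -3 + 2 = -1)
t = -3 (t = 3*(-1) = -3)
B(g) = 2*g
-B(t) = -2*(-3) = -1*(-6) = 6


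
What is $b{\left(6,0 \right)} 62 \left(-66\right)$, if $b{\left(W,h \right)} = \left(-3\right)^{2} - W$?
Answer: $-12276$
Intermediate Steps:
$b{\left(W,h \right)} = 9 - W$
$b{\left(6,0 \right)} 62 \left(-66\right) = \left(9 - 6\right) 62 \left(-66\right) = 3 \cdot 62 \left(-66\right) = 186 \left(-66\right) = -12276$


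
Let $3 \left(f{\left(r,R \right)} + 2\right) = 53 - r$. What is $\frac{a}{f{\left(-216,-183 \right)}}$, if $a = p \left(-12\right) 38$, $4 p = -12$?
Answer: $\frac{4104}{263} \approx 15.605$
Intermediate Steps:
$p = -3$ ($p = \frac{1}{4} \left(-12\right) = -3$)
$f{\left(r,R \right)} = \frac{47}{3} - \frac{r}{3}$ ($f{\left(r,R \right)} = -2 + \frac{53 - r}{3} = -2 - \left(- \frac{53}{3} + \frac{r}{3}\right) = \frac{47}{3} - \frac{r}{3}$)
$a = 1368$ ($a = \left(-3\right) \left(-12\right) 38 = 36 \cdot 38 = 1368$)
$\frac{a}{f{\left(-216,-183 \right)}} = \frac{1368}{\frac{47}{3} - -72} = \frac{1368}{\frac{47}{3} + 72} = \frac{1368}{\frac{263}{3}} = 1368 \cdot \frac{3}{263} = \frac{4104}{263}$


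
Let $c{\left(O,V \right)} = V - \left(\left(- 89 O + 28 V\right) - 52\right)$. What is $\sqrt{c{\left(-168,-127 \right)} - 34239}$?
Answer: $i \sqrt{45710} \approx 213.8 i$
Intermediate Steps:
$c{\left(O,V \right)} = 52 - 27 V + 89 O$ ($c{\left(O,V \right)} = V - \left(-52 - 89 O + 28 V\right) = V + \left(52 - 28 V + 89 O\right) = 52 - 27 V + 89 O$)
$\sqrt{c{\left(-168,-127 \right)} - 34239} = \sqrt{\left(52 - -3429 + 89 \left(-168\right)\right) - 34239} = \sqrt{\left(52 + 3429 - 14952\right) - 34239} = \sqrt{-11471 - 34239} = \sqrt{-45710} = i \sqrt{45710}$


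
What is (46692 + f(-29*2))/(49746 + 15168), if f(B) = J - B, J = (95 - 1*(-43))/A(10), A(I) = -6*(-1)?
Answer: 15591/21638 ≈ 0.72054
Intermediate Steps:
A(I) = 6
J = 23 (J = (95 - 1*(-43))/6 = (95 + 43)*(⅙) = 138*(⅙) = 23)
f(B) = 23 - B
(46692 + f(-29*2))/(49746 + 15168) = (46692 + (23 - (-29)*2))/(49746 + 15168) = (46692 + (23 - 1*(-58)))/64914 = (46692 + (23 + 58))*(1/64914) = (46692 + 81)*(1/64914) = 46773*(1/64914) = 15591/21638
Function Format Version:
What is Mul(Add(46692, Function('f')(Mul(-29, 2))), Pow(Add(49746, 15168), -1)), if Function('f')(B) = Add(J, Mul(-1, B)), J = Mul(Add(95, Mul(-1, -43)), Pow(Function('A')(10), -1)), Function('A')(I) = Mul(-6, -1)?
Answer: Rational(15591, 21638) ≈ 0.72054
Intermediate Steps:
Function('A')(I) = 6
J = 23 (J = Mul(Add(95, Mul(-1, -43)), Pow(6, -1)) = Mul(Add(95, 43), Rational(1, 6)) = Mul(138, Rational(1, 6)) = 23)
Function('f')(B) = Add(23, Mul(-1, B))
Mul(Add(46692, Function('f')(Mul(-29, 2))), Pow(Add(49746, 15168), -1)) = Mul(Add(46692, Add(23, Mul(-1, Mul(-29, 2)))), Pow(Add(49746, 15168), -1)) = Mul(Add(46692, Add(23, Mul(-1, -58))), Pow(64914, -1)) = Mul(Add(46692, Add(23, 58)), Rational(1, 64914)) = Mul(Add(46692, 81), Rational(1, 64914)) = Mul(46773, Rational(1, 64914)) = Rational(15591, 21638)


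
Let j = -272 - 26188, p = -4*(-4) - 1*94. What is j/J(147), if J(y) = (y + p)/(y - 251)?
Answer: 917280/23 ≈ 39882.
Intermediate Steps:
p = -78 (p = 16 - 94 = -78)
J(y) = (-78 + y)/(-251 + y) (J(y) = (y - 78)/(y - 251) = (-78 + y)/(-251 + y))
j = -26460
j/J(147) = -26460*(-251 + 147)/(-78 + 147) = -26460/(69/(-104)) = -26460/((-1/104*69)) = -26460/(-69/104) = -26460*(-104/69) = 917280/23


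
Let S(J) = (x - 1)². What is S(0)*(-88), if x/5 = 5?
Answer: -50688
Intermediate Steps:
x = 25 (x = 5*5 = 25)
S(J) = 576 (S(J) = (25 - 1)² = 24² = 576)
S(0)*(-88) = 576*(-88) = -50688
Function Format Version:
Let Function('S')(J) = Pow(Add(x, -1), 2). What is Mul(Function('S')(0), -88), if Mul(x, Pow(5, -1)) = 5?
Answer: -50688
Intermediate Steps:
x = 25 (x = Mul(5, 5) = 25)
Function('S')(J) = 576 (Function('S')(J) = Pow(Add(25, -1), 2) = Pow(24, 2) = 576)
Mul(Function('S')(0), -88) = Mul(576, -88) = -50688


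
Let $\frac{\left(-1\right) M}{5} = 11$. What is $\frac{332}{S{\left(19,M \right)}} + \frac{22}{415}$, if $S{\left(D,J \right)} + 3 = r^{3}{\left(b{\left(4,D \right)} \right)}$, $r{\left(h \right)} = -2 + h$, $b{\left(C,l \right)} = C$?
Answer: $\frac{27578}{415} \approx 66.453$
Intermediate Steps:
$M = -55$ ($M = \left(-5\right) 11 = -55$)
$S{\left(D,J \right)} = 5$ ($S{\left(D,J \right)} = -3 + \left(-2 + 4\right)^{3} = -3 + 2^{3} = -3 + 8 = 5$)
$\frac{332}{S{\left(19,M \right)}} + \frac{22}{415} = \frac{332}{5} + \frac{22}{415} = \frac{27578}{415}$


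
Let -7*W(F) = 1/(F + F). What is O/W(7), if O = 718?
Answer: -70364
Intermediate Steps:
W(F) = -1/(14*F) (W(F) = -1/(7*(F + F)) = -1/(2*F)/7 = -1/(14*F))
O/W(7) = 718/((-1/14/7)) = 718/((-1/14*1/7)) = 718/(-1/98) = 718*(-98) = -70364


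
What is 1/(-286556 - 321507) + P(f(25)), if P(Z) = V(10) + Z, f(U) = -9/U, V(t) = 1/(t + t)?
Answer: -18850053/60806300 ≈ -0.31000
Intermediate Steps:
V(t) = 1/(2*t)
P(Z) = 1/20 + Z (P(Z) = (½)/10 + Z = (½)*(⅒) + Z = 1/20 + Z)
1/(-286556 - 321507) + P(f(25)) = 1/(-286556 - 321507) + (1/20 - 9/25) = 1/(-608063) + (1/20 - 9*1/25) = -1/608063 + (1/20 - 9/25) = -1/608063 - 31/100 = -18850053/60806300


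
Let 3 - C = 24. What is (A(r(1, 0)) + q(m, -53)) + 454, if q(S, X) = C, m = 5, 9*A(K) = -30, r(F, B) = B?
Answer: 1289/3 ≈ 429.67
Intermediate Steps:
C = -21 (C = 3 - 1*24 = 3 - 24 = -21)
A(K) = -10/3 (A(K) = (⅑)*(-30) = -10/3)
q(S, X) = -21
(A(r(1, 0)) + q(m, -53)) + 454 = (-10/3 - 21) + 454 = -73/3 + 454 = 1289/3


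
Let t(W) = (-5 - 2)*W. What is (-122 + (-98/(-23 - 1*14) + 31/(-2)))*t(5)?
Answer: 349265/74 ≈ 4719.8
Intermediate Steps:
t(W) = -7*W
(-122 + (-98/(-23 - 1*14) + 31/(-2)))*t(5) = (-122 + (-98/(-23 - 1*14) + 31/(-2)))*(-7*5) = (-122 + (-98/(-23 - 14) + 31*(-1/2)))*(-35) = (-122 + (-98/(-37) - 31/2))*(-35) = (-122 + (-98*(-1/37) - 31/2))*(-35) = (-122 + (98/37 - 31/2))*(-35) = (-122 - 951/74)*(-35) = -9979/74*(-35) = 349265/74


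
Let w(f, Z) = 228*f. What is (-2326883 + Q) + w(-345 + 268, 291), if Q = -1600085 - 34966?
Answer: -3979490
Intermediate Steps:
Q = -1635051
(-2326883 + Q) + w(-345 + 268, 291) = (-2326883 - 1635051) + 228*(-345 + 268) = -3961934 + 228*(-77) = -3961934 - 17556 = -3979490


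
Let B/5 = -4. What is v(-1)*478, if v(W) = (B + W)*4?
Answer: -40152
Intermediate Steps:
B = -20 (B = 5*(-4) = -20)
v(W) = -80 + 4*W (v(W) = (-20 + W)*4 = -80 + 4*W)
v(-1)*478 = (-80 + 4*(-1))*478 = (-80 - 4)*478 = -84*478 = -40152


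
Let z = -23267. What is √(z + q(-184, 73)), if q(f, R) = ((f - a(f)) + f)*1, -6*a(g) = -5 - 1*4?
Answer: I*√94546/2 ≈ 153.74*I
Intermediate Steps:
a(g) = 3/2 (a(g) = -(-5 - 1*4)/6 = -(-5 - 4)/6 = -⅙*(-9) = 3/2)
q(f, R) = -3/2 + 2*f (q(f, R) = ((f - 1*3/2) + f)*1 = ((f - 3/2) + f)*1 = ((-3/2 + f) + f)*1 = (-3/2 + 2*f)*1 = -3/2 + 2*f)
√(z + q(-184, 73)) = √(-23267 + (-3/2 + 2*(-184))) = √(-23267 + (-3/2 - 368)) = √(-23267 - 739/2) = √(-47273/2) = I*√94546/2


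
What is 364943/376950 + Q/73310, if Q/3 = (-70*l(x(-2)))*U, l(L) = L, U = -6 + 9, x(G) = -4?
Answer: 2770388533/2763420450 ≈ 1.0025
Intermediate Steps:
U = 3
Q = 2520 (Q = 3*(-70*(-4)*3) = 3*(280*3) = 3*840 = 2520)
364943/376950 + Q/73310 = 364943/376950 + 2520/73310 = 364943*(1/376950) + 2520*(1/73310) = 364943/376950 + 252/7331 = 2770388533/2763420450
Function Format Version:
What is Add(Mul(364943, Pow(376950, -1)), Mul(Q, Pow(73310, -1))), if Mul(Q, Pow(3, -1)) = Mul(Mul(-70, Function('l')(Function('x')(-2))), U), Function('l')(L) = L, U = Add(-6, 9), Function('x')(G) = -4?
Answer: Rational(2770388533, 2763420450) ≈ 1.0025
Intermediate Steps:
U = 3
Q = 2520 (Q = Mul(3, Mul(Mul(-70, -4), 3)) = Mul(3, Mul(280, 3)) = Mul(3, 840) = 2520)
Add(Mul(364943, Pow(376950, -1)), Mul(Q, Pow(73310, -1))) = Add(Mul(364943, Pow(376950, -1)), Mul(2520, Pow(73310, -1))) = Add(Mul(364943, Rational(1, 376950)), Mul(2520, Rational(1, 73310))) = Add(Rational(364943, 376950), Rational(252, 7331)) = Rational(2770388533, 2763420450)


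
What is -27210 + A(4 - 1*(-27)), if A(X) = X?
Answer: -27179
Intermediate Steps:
-27210 + A(4 - 1*(-27)) = -27210 + (4 - 1*(-27)) = -27210 + (4 + 27) = -27210 + 31 = -27179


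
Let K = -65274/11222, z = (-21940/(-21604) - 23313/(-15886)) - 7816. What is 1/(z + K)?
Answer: -481425404746/3764425813849665 ≈ -0.00012789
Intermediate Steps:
z = -670401987153/85800286 (z = (-21940*(-1/21604) - 23313*(-1/15886)) - 7816 = (5485/5401 + 23313/15886) - 7816 = 213048223/85800286 - 7816 = -670401987153/85800286 ≈ -7813.5)
K = -32637/5611 (K = -65274*1/11222 = -32637/5611 ≈ -5.8166)
1/(z + K) = 1/(-670401987153/85800286 - 32637/5611) = 1/(-3764425813849665/481425404746) = -481425404746/3764425813849665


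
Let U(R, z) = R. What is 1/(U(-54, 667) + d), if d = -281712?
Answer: -1/281766 ≈ -3.5490e-6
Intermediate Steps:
1/(U(-54, 667) + d) = 1/(-54 - 281712) = 1/(-281766) = -1/281766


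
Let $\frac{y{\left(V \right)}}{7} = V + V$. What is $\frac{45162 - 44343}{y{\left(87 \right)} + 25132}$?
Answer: $\frac{819}{26350} \approx 0.031082$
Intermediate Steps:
$y{\left(V \right)} = 14 V$ ($y{\left(V \right)} = 7 \left(V + V\right) = 7 \cdot 2 V = 14 V$)
$\frac{45162 - 44343}{y{\left(87 \right)} + 25132} = \frac{45162 - 44343}{14 \cdot 87 + 25132} = \frac{819}{1218 + 25132} = \frac{819}{26350}$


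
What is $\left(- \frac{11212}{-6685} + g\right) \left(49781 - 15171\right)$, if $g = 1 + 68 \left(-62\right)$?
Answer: $- \frac{194965488086}{1337} \approx -1.4582 \cdot 10^{8}$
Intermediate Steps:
$g = -4215$ ($g = 1 - 4216 = -4215$)
$\left(- \frac{11212}{-6685} + g\right) \left(49781 - 15171\right) = \left(- \frac{11212}{-6685} - 4215\right) \left(49781 - 15171\right) = \left(\left(-11212\right) \left(- \frac{1}{6685}\right) - 4215\right) 34610 = \left(\frac{11212}{6685} - 4215\right) 34610 = \left(- \frac{28166063}{6685}\right) 34610 = - \frac{194965488086}{1337}$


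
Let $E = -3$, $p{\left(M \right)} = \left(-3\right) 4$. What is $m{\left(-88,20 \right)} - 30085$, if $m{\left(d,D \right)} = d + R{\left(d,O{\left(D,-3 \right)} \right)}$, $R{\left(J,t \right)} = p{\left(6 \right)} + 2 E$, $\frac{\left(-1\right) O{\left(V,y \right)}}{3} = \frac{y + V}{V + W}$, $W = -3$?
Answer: $-30191$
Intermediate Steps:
$p{\left(M \right)} = -12$
$O{\left(V,y \right)} = - \frac{3 \left(V + y\right)}{-3 + V}$ ($O{\left(V,y \right)} = - 3 \frac{y + V}{V - 3} = - 3 \frac{V + y}{-3 + V} = - \frac{3 \left(V + y\right)}{-3 + V}$)
$R{\left(J,t \right)} = -18$ ($R{\left(J,t \right)} = -12 + 2 \left(-3\right) = -12 - 6 = -18$)
$m{\left(d,D \right)} = -18 + d$ ($m{\left(d,D \right)} = d - 18 = -18 + d$)
$m{\left(-88,20 \right)} - 30085 = \left(-18 - 88\right) - 30085 = -106 - 30085 = -30191$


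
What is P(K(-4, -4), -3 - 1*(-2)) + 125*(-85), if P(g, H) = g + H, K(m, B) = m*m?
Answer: -10610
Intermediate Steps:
K(m, B) = m²
P(g, H) = H + g
P(K(-4, -4), -3 - 1*(-2)) + 125*(-85) = ((-3 - 1*(-2)) + (-4)²) + 125*(-85) = ((-3 + 2) + 16) - 10625 = (-1 + 16) - 10625 = 15 - 10625 = -10610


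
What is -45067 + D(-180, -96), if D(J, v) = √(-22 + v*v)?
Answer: -45067 + √9194 ≈ -44971.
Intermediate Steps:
D(J, v) = √(-22 + v²)
-45067 + D(-180, -96) = -45067 + √(-22 + (-96)²) = -45067 + √(-22 + 9216) = -45067 + √9194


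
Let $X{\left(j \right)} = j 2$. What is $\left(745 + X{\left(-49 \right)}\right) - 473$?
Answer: $174$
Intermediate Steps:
$X{\left(j \right)} = 2 j$
$\left(745 + X{\left(-49 \right)}\right) - 473 = \left(745 + 2 \left(-49\right)\right) - 473 = \left(745 - 98\right) - 473 = 647 - 473 = 174$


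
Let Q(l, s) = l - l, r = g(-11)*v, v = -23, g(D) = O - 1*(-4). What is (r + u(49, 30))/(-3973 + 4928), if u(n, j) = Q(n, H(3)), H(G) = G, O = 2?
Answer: -138/955 ≈ -0.14450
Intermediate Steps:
g(D) = 6 (g(D) = 2 - 1*(-4) = 2 + 4 = 6)
r = -138 (r = 6*(-23) = -138)
Q(l, s) = 0
u(n, j) = 0
(r + u(49, 30))/(-3973 + 4928) = (-138 + 0)/(-3973 + 4928) = -138/955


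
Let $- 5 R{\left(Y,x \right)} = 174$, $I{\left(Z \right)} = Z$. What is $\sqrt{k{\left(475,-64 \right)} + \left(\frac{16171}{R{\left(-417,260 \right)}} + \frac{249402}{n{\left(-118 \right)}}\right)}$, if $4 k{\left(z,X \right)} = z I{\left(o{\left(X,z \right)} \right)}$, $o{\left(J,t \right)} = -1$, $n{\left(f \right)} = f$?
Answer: $\frac{i \sqrt{284239941729}}{10266} \approx 51.933 i$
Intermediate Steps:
$R{\left(Y,x \right)} = - \frac{174}{5}$ ($R{\left(Y,x \right)} = \left(- \frac{1}{5}\right) 174 = - \frac{174}{5}$)
$k{\left(z,X \right)} = - \frac{z}{4}$ ($k{\left(z,X \right)} = \frac{z \left(-1\right)}{4} = \frac{\left(-1\right) z}{4} = - \frac{z}{4}$)
$\sqrt{k{\left(475,-64 \right)} + \left(\frac{16171}{R{\left(-417,260 \right)}} + \frac{249402}{n{\left(-118 \right)}}\right)} = \sqrt{\left(- \frac{1}{4}\right) 475 + \left(\frac{16171}{- \frac{174}{5}} + \frac{249402}{-118}\right)} = \sqrt{- \frac{475}{4} + \left(16171 \left(- \frac{5}{174}\right) + 249402 \left(- \frac{1}{118}\right)\right)} = \sqrt{- \frac{475}{4} - \frac{26468419}{10266}} = \sqrt{- \frac{55375013}{20532}} = \frac{i \sqrt{284239941729}}{10266}$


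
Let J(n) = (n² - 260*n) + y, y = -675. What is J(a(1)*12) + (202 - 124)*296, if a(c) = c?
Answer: 19437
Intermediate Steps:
J(n) = -675 + n² - 260*n (J(n) = (n² - 260*n) - 675 = -675 + n² - 260*n)
J(a(1)*12) + (202 - 124)*296 = (-675 + (1*12)² - 260*12) + (202 - 124)*296 = (-675 + 12² - 260*12) + 78*296 = (-675 + 144 - 3120) + 23088 = -3651 + 23088 = 19437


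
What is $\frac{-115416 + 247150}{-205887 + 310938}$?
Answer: $\frac{131734}{105051} \approx 1.254$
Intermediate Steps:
$\frac{-115416 + 247150}{-205887 + 310938} = \frac{131734}{105051}$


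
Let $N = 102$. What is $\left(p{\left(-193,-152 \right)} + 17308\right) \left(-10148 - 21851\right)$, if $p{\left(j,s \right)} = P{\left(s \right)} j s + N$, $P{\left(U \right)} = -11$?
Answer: $9768846714$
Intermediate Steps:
$p{\left(j,s \right)} = 102 - 11 j s$ ($p{\left(j,s \right)} = - 11 j s + 102 = 102 - 11 j s$)
$\left(p{\left(-193,-152 \right)} + 17308\right) \left(-10148 - 21851\right) = \left(\left(102 - \left(-2123\right) \left(-152\right)\right) + 17308\right) \left(-10148 - 21851\right) = \left(\left(102 - 322696\right) + 17308\right) \left(-31999\right) = \left(-322594 + 17308\right) \left(-31999\right) = \left(-305286\right) \left(-31999\right) = 9768846714$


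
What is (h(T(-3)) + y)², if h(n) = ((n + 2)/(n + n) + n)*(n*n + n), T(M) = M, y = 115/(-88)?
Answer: 2595321/7744 ≈ 335.14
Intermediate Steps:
y = -115/88 (y = 115*(-1/88) = -115/88 ≈ -1.3068)
h(n) = (n + n²)*(n + (2 + n)/(2*n)) (h(n) = ((2 + n)/((2*n)) + n)*(n² + n) = ((2 + n)*(1/(2*n)) + n)*(n + n²) = ((2 + n)/(2*n) + n)*(n + n²) = (n + (2 + n)/(2*n))*(n + n²) = (n + n²)*(n + (2 + n)/(2*n)))
(h(T(-3)) + y)² = ((1 + (-3)³ + (3/2)*(-3) + (3/2)*(-3)²) - 115/88)² = ((1 - 27 - 9/2 + (3/2)*9) - 115/88)² = ((1 - 27 - 9/2 + 27/2) - 115/88)² = (-17 - 115/88)² = (-1611/88)² = 2595321/7744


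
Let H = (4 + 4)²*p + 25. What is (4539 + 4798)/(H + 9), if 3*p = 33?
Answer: 9337/738 ≈ 12.652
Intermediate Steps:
p = 11 (p = (⅓)*33 = 11)
H = 729 (H = (4 + 4)²*11 + 25 = 8²*11 + 25 = 64*11 + 25 = 704 + 25 = 729)
(4539 + 4798)/(H + 9) = (4539 + 4798)/(729 + 9) = 9337/738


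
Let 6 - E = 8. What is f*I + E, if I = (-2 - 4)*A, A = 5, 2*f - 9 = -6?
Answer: -47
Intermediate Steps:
E = -2 (E = 6 - 1*8 = 6 - 8 = -2)
f = 3/2 (f = 9/2 + (½)*(-6) = 9/2 - 3 = 3/2 ≈ 1.5000)
I = -30 (I = (-2 - 4)*5 = -6*5 = -30)
f*I + E = (3/2)*(-30) - 2 = -45 - 2 = -47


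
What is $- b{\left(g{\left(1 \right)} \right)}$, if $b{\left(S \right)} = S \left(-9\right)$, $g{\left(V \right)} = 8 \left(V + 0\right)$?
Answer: $72$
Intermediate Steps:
$g{\left(V \right)} = 8 V$
$b{\left(S \right)} = - 9 S$
$- b{\left(g{\left(1 \right)} \right)} = - \left(-9\right) 8 \cdot 1 = - \left(-9\right) 8 = \left(-1\right) \left(-72\right) = 72$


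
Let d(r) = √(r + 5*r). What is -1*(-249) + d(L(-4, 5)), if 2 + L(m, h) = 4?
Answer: 249 + 2*√3 ≈ 252.46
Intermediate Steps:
L(m, h) = 2 (L(m, h) = -2 + 4 = 2)
d(r) = √6*√r (d(r) = √(6*r) = √6*√r)
-1*(-249) + d(L(-4, 5)) = -1*(-249) + √6*√2 = 249 + 2*√3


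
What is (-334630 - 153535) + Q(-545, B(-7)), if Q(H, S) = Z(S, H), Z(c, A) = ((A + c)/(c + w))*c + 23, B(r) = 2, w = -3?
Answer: -487056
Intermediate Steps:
Z(c, A) = 23 + c*(A + c)/(-3 + c) (Z(c, A) = ((A + c)/(c - 3))*c + 23 = ((A + c)/(-3 + c))*c + 23 = c*(A + c)/(-3 + c) + 23 = 23 + c*(A + c)/(-3 + c))
Q(H, S) = (-69 + S² + 23*S + H*S)/(-3 + S)
(-334630 - 153535) + Q(-545, B(-7)) = (-334630 - 153535) + (-69 + 2² + 23*2 - 545*2)/(-3 + 2) = -488165 + (-69 + 4 + 46 - 1090)/(-1) = -488165 - 1*(-1109) = -488165 + 1109 = -487056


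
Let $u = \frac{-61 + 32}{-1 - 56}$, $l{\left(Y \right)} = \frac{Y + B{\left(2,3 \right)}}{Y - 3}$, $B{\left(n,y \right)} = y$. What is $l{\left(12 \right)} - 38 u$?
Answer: $- \frac{53}{3} \approx -17.667$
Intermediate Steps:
$l{\left(Y \right)} = \frac{3 + Y}{-3 + Y}$ ($l{\left(Y \right)} = \frac{Y + 3}{Y - 3} = \frac{3 + Y}{Y - 3} = \frac{3 + Y}{-3 + Y}$)
$u = \frac{29}{57}$ ($u = - \frac{29}{-57} = \left(-29\right) \left(- \frac{1}{57}\right) = \frac{29}{57} \approx 0.50877$)
$l{\left(12 \right)} - 38 u = \frac{3 + 12}{-3 + 12} - \frac{58}{3} = \frac{1}{9} \cdot 15 - \frac{58}{3} = \frac{5}{3} - \frac{58}{3} = - \frac{53}{3}$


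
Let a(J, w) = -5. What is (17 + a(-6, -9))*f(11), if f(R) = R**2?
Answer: 1452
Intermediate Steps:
(17 + a(-6, -9))*f(11) = (17 - 5)*11**2 = 12*121 = 1452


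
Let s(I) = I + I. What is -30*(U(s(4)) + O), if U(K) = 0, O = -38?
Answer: 1140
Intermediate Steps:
s(I) = 2*I
-30*(U(s(4)) + O) = -30*(0 - 38) = -30*(-38) = 1140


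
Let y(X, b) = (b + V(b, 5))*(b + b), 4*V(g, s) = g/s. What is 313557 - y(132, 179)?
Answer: 2462709/10 ≈ 2.4627e+5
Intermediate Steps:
V(g, s) = g/(4*s) (V(g, s) = (g/s)/4 = g/(4*s))
y(X, b) = 21*b**2/10 (y(X, b) = (b + (1/4)*b/5)*(b + b) = (b + (1/4)*b*(1/5))*(2*b) = (b + b/20)*(2*b) = (21*b/20)*(2*b) = 21*b**2/10)
313557 - y(132, 179) = 313557 - 21*179**2/10 = 313557 - 21*32041/10 = 313557 - 1*672861/10 = 313557 - 672861/10 = 2462709/10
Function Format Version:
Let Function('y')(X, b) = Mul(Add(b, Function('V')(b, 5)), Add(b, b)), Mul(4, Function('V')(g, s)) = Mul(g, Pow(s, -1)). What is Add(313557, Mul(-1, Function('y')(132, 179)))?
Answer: Rational(2462709, 10) ≈ 2.4627e+5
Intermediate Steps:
Function('V')(g, s) = Mul(Rational(1, 4), g, Pow(s, -1)) (Function('V')(g, s) = Mul(Rational(1, 4), Mul(g, Pow(s, -1))) = Mul(Rational(1, 4), g, Pow(s, -1)))
Function('y')(X, b) = Mul(Rational(21, 10), Pow(b, 2)) (Function('y')(X, b) = Mul(Add(b, Mul(Rational(1, 4), b, Pow(5, -1))), Add(b, b)) = Mul(Add(b, Mul(Rational(1, 4), b, Rational(1, 5))), Mul(2, b)) = Mul(Add(b, Mul(Rational(1, 20), b)), Mul(2, b)) = Mul(Mul(Rational(21, 20), b), Mul(2, b)) = Mul(Rational(21, 10), Pow(b, 2)))
Add(313557, Mul(-1, Function('y')(132, 179))) = Add(313557, Mul(-1, Mul(Rational(21, 10), Pow(179, 2)))) = Add(313557, Mul(-1, Mul(Rational(21, 10), 32041))) = Add(313557, Mul(-1, Rational(672861, 10))) = Add(313557, Rational(-672861, 10)) = Rational(2462709, 10)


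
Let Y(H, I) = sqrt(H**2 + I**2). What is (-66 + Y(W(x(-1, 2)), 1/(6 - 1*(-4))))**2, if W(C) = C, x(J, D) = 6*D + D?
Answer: (660 - sqrt(19601))**2/100 ≈ 2704.0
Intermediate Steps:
x(J, D) = 7*D
(-66 + Y(W(x(-1, 2)), 1/(6 - 1*(-4))))**2 = (-66 + sqrt((7*2)**2 + (1/(6 - 1*(-4)))**2))**2 = (-66 + sqrt(14**2 + (1/(6 + 4))**2))**2 = (-66 + sqrt(196 + (1/10)**2))**2 = (-66 + sqrt(196 + 1/100))**2 = (-66 + sqrt(19601/100))**2 = (-66 + sqrt(19601)/10)**2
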